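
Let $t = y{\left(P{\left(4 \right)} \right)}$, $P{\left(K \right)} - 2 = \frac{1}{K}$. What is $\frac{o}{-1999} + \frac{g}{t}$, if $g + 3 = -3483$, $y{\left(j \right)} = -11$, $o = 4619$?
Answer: $\frac{6917705}{21989} \approx 314.6$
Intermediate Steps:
$P{\left(K \right)} = 2 + \frac{1}{K}$
$g = -3486$ ($g = -3 - 3483 = -3486$)
$t = -11$
$\frac{o}{-1999} + \frac{g}{t} = \frac{4619}{-1999} - \frac{3486}{-11} = 4619 \left(- \frac{1}{1999}\right) - - \frac{3486}{11} = - \frac{4619}{1999} + \frac{3486}{11} = \frac{6917705}{21989}$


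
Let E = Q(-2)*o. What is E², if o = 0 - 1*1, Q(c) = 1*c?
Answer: 4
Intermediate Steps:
Q(c) = c
o = -1 (o = 0 - 1 = -1)
E = 2 (E = -2*(-1) = 2)
E² = 2² = 4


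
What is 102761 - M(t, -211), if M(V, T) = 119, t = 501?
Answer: 102642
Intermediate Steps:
102761 - M(t, -211) = 102761 - 1*119 = 102761 - 119 = 102642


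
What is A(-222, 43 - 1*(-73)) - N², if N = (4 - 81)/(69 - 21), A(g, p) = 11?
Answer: 19415/2304 ≈ 8.4267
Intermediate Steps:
N = -77/48 ≈ -1.6042
A(-222, 43 - 1*(-73)) - N² = 11 - (-77/48)² = 11 - 1*5929/2304 = 11 - 5929/2304 = 19415/2304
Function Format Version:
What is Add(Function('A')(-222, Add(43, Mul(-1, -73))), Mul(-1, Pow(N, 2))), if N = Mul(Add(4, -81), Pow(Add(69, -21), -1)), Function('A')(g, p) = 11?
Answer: Rational(19415, 2304) ≈ 8.4267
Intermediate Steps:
N = Rational(-77, 48) (N = Mul(-77, Pow(48, -1)) = Mul(-77, Rational(1, 48)) = Rational(-77, 48) ≈ -1.6042)
Add(Function('A')(-222, Add(43, Mul(-1, -73))), Mul(-1, Pow(N, 2))) = Add(11, Mul(-1, Pow(Rational(-77, 48), 2))) = Add(11, Mul(-1, Rational(5929, 2304))) = Add(11, Rational(-5929, 2304)) = Rational(19415, 2304)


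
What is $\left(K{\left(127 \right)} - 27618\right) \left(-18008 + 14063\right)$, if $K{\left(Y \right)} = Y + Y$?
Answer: $107950980$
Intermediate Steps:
$K{\left(Y \right)} = 2 Y$
$\left(K{\left(127 \right)} - 27618\right) \left(-18008 + 14063\right) = \left(2 \cdot 127 - 27618\right) \left(-18008 + 14063\right) = \left(254 - 27618\right) \left(-3945\right) = \left(-27364\right) \left(-3945\right) = 107950980$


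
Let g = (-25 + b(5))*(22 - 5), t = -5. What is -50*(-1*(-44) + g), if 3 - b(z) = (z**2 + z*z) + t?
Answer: 54750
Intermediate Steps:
b(z) = 8 - 2*z**2 (b(z) = 3 - ((z**2 + z*z) - 5) = 3 - ((z**2 + z**2) - 5) = 3 - (2*z**2 - 5) = 3 - (-5 + 2*z**2) = 3 + (5 - 2*z**2) = 8 - 2*z**2)
g = -1139 (g = (-25 + (8 - 2*5**2))*(22 - 5) = (-25 + (8 - 2*25))*17 = (-25 + (8 - 50))*17 = (-25 - 42)*17 = -67*17 = -1139)
-50*(-1*(-44) + g) = -50*(-1*(-44) - 1139) = -50*(44 - 1139) = -50*(-1095) = 54750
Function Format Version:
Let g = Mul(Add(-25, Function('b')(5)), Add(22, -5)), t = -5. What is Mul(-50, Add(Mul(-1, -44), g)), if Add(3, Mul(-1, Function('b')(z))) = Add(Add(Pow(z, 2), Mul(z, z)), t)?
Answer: 54750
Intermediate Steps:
Function('b')(z) = Add(8, Mul(-2, Pow(z, 2))) (Function('b')(z) = Add(3, Mul(-1, Add(Add(Pow(z, 2), Mul(z, z)), -5))) = Add(3, Mul(-1, Add(Add(Pow(z, 2), Pow(z, 2)), -5))) = Add(3, Mul(-1, Add(Mul(2, Pow(z, 2)), -5))) = Add(3, Mul(-1, Add(-5, Mul(2, Pow(z, 2))))) = Add(3, Add(5, Mul(-2, Pow(z, 2)))) = Add(8, Mul(-2, Pow(z, 2))))
g = -1139 (g = Mul(Add(-25, Add(8, Mul(-2, Pow(5, 2)))), Add(22, -5)) = Mul(Add(-25, Add(8, Mul(-2, 25))), 17) = Mul(Add(-25, Add(8, -50)), 17) = Mul(Add(-25, -42), 17) = Mul(-67, 17) = -1139)
Mul(-50, Add(Mul(-1, -44), g)) = Mul(-50, Add(Mul(-1, -44), -1139)) = Mul(-50, Add(44, -1139)) = Mul(-50, -1095) = 54750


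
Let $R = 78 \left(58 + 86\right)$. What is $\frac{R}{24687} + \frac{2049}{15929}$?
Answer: $\frac{1961523}{3361019} \approx 0.58361$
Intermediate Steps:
$R = 11232$ ($R = 78 \cdot 144 = 11232$)
$\frac{R}{24687} + \frac{2049}{15929} = \frac{11232}{24687} + \frac{2049}{15929} = 11232 \cdot \frac{1}{24687} + 2049 \cdot \frac{1}{15929} = \frac{96}{211} + \frac{2049}{15929} = \frac{1961523}{3361019}$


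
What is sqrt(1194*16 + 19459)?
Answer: 7*sqrt(787) ≈ 196.37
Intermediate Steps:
sqrt(1194*16 + 19459) = sqrt(19104 + 19459) = sqrt(38563) = 7*sqrt(787)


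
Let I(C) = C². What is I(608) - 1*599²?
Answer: 10863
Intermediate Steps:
I(608) - 1*599² = 608² - 1*599² = 369664 - 1*358801 = 369664 - 358801 = 10863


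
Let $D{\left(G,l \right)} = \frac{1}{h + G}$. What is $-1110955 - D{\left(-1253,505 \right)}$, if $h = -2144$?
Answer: $- \frac{3773914134}{3397} \approx -1.111 \cdot 10^{6}$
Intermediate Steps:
$D{\left(G,l \right)} = \frac{1}{-2144 + G}$
$-1110955 - D{\left(-1253,505 \right)} = -1110955 - \frac{1}{-2144 - 1253} = -1110955 - \frac{1}{-3397} = -1110955 - - \frac{1}{3397} = -1110955 + \frac{1}{3397} = - \frac{3773914134}{3397}$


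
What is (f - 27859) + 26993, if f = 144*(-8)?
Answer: -2018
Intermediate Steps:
f = -1152
(f - 27859) + 26993 = (-1152 - 27859) + 26993 = -29011 + 26993 = -2018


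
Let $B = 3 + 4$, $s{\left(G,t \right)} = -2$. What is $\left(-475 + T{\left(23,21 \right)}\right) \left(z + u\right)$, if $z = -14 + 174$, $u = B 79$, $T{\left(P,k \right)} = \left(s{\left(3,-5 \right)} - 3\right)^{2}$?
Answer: $-320850$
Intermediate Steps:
$B = 7$
$T{\left(P,k \right)} = 25$ ($T{\left(P,k \right)} = \left(-2 - 3\right)^{2} = \left(-5\right)^{2} = 25$)
$u = 553$ ($u = 7 \cdot 79 = 553$)
$z = 160$
$\left(-475 + T{\left(23,21 \right)}\right) \left(z + u\right) = \left(-475 + 25\right) \left(160 + 553\right) = \left(-450\right) 713 = -320850$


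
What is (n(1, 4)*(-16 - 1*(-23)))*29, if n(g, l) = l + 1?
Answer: 1015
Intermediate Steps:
n(g, l) = 1 + l
(n(1, 4)*(-16 - 1*(-23)))*29 = ((1 + 4)*(-16 - 1*(-23)))*29 = (5*(-16 + 23))*29 = (5*7)*29 = 35*29 = 1015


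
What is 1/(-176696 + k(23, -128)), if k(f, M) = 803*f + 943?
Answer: -1/157284 ≈ -6.3579e-6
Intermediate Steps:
k(f, M) = 943 + 803*f
1/(-176696 + k(23, -128)) = 1/(-176696 + (943 + 803*23)) = 1/(-176696 + (943 + 18469)) = 1/(-176696 + 19412) = 1/(-157284) = -1/157284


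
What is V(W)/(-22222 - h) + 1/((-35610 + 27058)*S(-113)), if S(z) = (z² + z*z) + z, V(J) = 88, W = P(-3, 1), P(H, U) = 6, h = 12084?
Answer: -9567139553/3729655693800 ≈ -0.0025652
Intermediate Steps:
W = 6
S(z) = z + 2*z² (S(z) = (z² + z²) + z = 2*z² + z = z + 2*z²)
V(W)/(-22222 - h) + 1/((-35610 + 27058)*S(-113)) = 88/(-22222 - 1*12084) + 1/((-35610 + 27058)*((-113*(1 + 2*(-113))))) = 88/(-22222 - 12084) + 1/((-8552)*((-113*(1 - 226)))) = 88/(-34306) - 1/(8552*((-113*(-225)))) = 88*(-1/34306) - 1/8552/25425 = -44/17153 - 1/8552*1/25425 = -44/17153 - 1/217434600 = -9567139553/3729655693800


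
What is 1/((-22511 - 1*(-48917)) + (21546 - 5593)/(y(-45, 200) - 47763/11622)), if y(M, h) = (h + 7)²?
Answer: 165981105/4382958860552 ≈ 3.7870e-5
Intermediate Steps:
y(M, h) = (7 + h)²
1/((-22511 - 1*(-48917)) + (21546 - 5593)/(y(-45, 200) - 47763/11622)) = 1/((-22511 - 1*(-48917)) + (21546 - 5593)/((7 + 200)² - 47763/11622)) = 1/((-22511 + 48917) + 15953/(207² - 47763*1/11622)) = 1/(26406 + 15953/(42849 - 15921/3874)) = 1/(26406 + 15953/(165981105/3874)) = 1/(26406 + 15953*(3874/165981105)) = 1/(26406 + 61801922/165981105) = 1/(4382958860552/165981105) = 165981105/4382958860552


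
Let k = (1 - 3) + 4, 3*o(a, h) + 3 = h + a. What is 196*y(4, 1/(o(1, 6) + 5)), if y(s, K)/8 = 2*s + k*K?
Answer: 247744/19 ≈ 13039.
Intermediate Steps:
o(a, h) = -1 + a/3 + h/3 (o(a, h) = -1 + (h + a)/3 = -1 + (a + h)/3 = -1 + (a/3 + h/3) = -1 + a/3 + h/3)
k = 2 (k = -2 + 4 = 2)
y(s, K) = 16*K + 16*s (y(s, K) = 8*(2*s + 2*K) = 8*(2*K + 2*s) = 16*K + 16*s)
196*y(4, 1/(o(1, 6) + 5)) = 196*(16/((-1 + (⅓)*1 + (⅓)*6) + 5) + 16*4) = 196*(16/((-1 + ⅓ + 2) + 5) + 64) = 196*(16/(4/3 + 5) + 64) = 196*(16/(19/3) + 64) = 196*(16*(3/19) + 64) = 196*(48/19 + 64) = 196*(1264/19) = 247744/19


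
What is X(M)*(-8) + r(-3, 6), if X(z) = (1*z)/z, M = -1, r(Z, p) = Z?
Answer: -11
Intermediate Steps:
X(z) = 1 (X(z) = z/z = 1)
X(M)*(-8) + r(-3, 6) = 1*(-8) - 3 = -8 - 3 = -11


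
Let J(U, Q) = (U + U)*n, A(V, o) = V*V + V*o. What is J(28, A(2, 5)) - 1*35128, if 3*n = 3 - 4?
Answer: -105440/3 ≈ -35147.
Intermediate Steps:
n = -⅓ (n = (3 - 4)/3 = (⅓)*(-1) = -⅓ ≈ -0.33333)
A(V, o) = V² + V*o
J(U, Q) = -2*U/3 (J(U, Q) = (U + U)*(-⅓) = (2*U)*(-⅓) = -2*U/3)
J(28, A(2, 5)) - 1*35128 = -⅔*28 - 1*35128 = -56/3 - 35128 = -105440/3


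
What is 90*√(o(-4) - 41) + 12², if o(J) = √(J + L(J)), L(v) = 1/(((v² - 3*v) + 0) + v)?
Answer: 144 + 15*√(-1476 + 3*I*√570) ≈ 157.98 + 576.45*I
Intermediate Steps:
L(v) = 1/(v² - 2*v) (L(v) = 1/((v² - 3*v) + v) = 1/(v² - 2*v))
o(J) = √(J + 1/(J*(-2 + J)))
90*√(o(-4) - 41) + 12² = 90*√(√((1 + (-4)²*(-2 - 4))/((-4)*(-2 - 4))) - 41) + 12² = 90*√(√(-¼*(1 + 16*(-6))/(-6)) - 41) + 144 = 90*√(√(-¼*(-⅙)*(1 - 96)) - 41) + 144 = 90*√(√(-¼*(-⅙)*(-95)) - 41) + 144 = 90*√(√(-95/24) - 41) + 144 = 90*√(I*√570/12 - 41) + 144 = 90*√(-41 + I*√570/12) + 144 = 144 + 90*√(-41 + I*√570/12)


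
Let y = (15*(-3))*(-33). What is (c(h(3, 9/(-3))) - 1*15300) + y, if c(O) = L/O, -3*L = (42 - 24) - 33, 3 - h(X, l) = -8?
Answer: -151960/11 ≈ -13815.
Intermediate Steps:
h(X, l) = 11 (h(X, l) = 3 - 1*(-8) = 3 + 8 = 11)
L = 5 (L = -((42 - 24) - 33)/3 = -(18 - 33)/3 = -1/3*(-15) = 5)
c(O) = 5/O
y = 1485 (y = -45*(-33) = 1485)
(c(h(3, 9/(-3))) - 1*15300) + y = (5/11 - 1*15300) + 1485 = (5*(1/11) - 15300) + 1485 = (5/11 - 15300) + 1485 = -168295/11 + 1485 = -151960/11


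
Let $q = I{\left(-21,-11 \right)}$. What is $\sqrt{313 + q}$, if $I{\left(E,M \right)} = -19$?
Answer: $7 \sqrt{6} \approx 17.146$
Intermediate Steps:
$q = -19$
$\sqrt{313 + q} = \sqrt{313 - 19} = \sqrt{294} = 7 \sqrt{6}$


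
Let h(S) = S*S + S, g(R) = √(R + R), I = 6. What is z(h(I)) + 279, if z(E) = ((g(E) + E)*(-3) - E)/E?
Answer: 275 - √21/7 ≈ 274.35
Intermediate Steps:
g(R) = √2*√R (g(R) = √(2*R) = √2*√R)
h(S) = S + S² (h(S) = S² + S = S + S²)
z(E) = (-4*E - 3*√2*√E)/E (z(E) = ((√2*√E + E)*(-3) - E)/E = ((E + √2*√E)*(-3) - E)/E = ((-3*E - 3*√2*√E) - E)/E = (-4*E - 3*√2*√E)/E)
z(h(I)) + 279 = (-4 - 3*√2/√(6*(1 + 6))) + 279 = (-4 - 3*√2/√(6*7)) + 279 = (-4 - 3*√2/√42) + 279 = (-4 - 3*√2*√42/42) + 279 = (-4 - √21/7) + 279 = 275 - √21/7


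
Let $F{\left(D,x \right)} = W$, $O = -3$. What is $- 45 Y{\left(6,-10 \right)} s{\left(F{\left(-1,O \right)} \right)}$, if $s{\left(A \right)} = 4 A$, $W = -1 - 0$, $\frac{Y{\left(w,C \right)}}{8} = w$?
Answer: $8640$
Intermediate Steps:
$Y{\left(w,C \right)} = 8 w$
$W = -1$ ($W = -1 + 0 = -1$)
$F{\left(D,x \right)} = -1$
$- 45 Y{\left(6,-10 \right)} s{\left(F{\left(-1,O \right)} \right)} = - 45 \cdot 8 \cdot 6 \cdot 4 \left(-1\right) = \left(-45\right) 48 \left(-4\right) = \left(-2160\right) \left(-4\right) = 8640$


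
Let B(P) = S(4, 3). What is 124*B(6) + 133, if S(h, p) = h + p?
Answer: 1001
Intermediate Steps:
B(P) = 7 (B(P) = 4 + 3 = 7)
124*B(6) + 133 = 124*7 + 133 = 868 + 133 = 1001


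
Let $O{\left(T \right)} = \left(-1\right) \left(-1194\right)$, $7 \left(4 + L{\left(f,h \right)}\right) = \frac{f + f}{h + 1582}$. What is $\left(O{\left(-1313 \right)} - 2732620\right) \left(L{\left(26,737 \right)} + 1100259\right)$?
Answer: $- \frac{48784468731589942}{16233} \approx -3.0053 \cdot 10^{12}$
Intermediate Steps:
$L{\left(f,h \right)} = -4 + \frac{2 f}{7 \left(1582 + h\right)}$ ($L{\left(f,h \right)} = -4 + \frac{\left(f + f\right) \frac{1}{h + 1582}}{7} = -4 + \frac{2 f \frac{1}{1582 + h}}{7} = -4 + \frac{2 f}{7 \left(1582 + h\right)}$)
$O{\left(T \right)} = 1194$
$\left(O{\left(-1313 \right)} - 2732620\right) \left(L{\left(26,737 \right)} + 1100259\right) = \left(1194 - 2732620\right) \left(\frac{2 \left(-22148 + 26 - 10318\right)}{7 \left(1582 + 737\right)} + 1100259\right) = - 2731426 \left(\frac{2 \left(-22148 + 26 - 10318\right)}{7 \cdot 2319} + 1100259\right) = - 2731426 \left(\frac{2}{7} \cdot \frac{1}{2319} \left(-32440\right) + 1100259\right) = - 2731426 \left(- \frac{64880}{16233} + 1100259\right) = \left(-2731426\right) \frac{17860439467}{16233} = - \frac{48784468731589942}{16233}$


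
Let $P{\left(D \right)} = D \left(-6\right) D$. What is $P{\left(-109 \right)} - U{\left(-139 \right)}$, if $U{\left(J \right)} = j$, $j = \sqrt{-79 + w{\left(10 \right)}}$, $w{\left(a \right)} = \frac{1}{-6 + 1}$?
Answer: $-71286 - \frac{6 i \sqrt{55}}{5} \approx -71286.0 - 8.8994 i$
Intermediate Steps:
$P{\left(D \right)} = - 6 D^{2}$ ($P{\left(D \right)} = - 6 D D = - 6 D^{2}$)
$w{\left(a \right)} = - \frac{1}{5}$ ($w{\left(a \right)} = \frac{1}{-5} = - \frac{1}{5}$)
$j = \frac{6 i \sqrt{55}}{5}$ ($j = \sqrt{-79 - \frac{1}{5}} = \sqrt{- \frac{396}{5}} = \frac{6 i \sqrt{55}}{5} \approx 8.8994 i$)
$U{\left(J \right)} = \frac{6 i \sqrt{55}}{5}$
$P{\left(-109 \right)} - U{\left(-139 \right)} = - 6 \left(-109\right)^{2} - \frac{6 i \sqrt{55}}{5} = \left(-6\right) 11881 - \frac{6 i \sqrt{55}}{5} = -71286 - \frac{6 i \sqrt{55}}{5}$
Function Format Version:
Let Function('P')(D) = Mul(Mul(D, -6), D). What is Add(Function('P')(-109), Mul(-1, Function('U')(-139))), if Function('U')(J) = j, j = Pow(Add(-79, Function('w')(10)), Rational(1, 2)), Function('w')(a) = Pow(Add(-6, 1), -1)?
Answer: Add(-71286, Mul(Rational(-6, 5), I, Pow(55, Rational(1, 2)))) ≈ Add(-71286., Mul(-8.8994, I))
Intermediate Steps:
Function('P')(D) = Mul(-6, Pow(D, 2)) (Function('P')(D) = Mul(Mul(-6, D), D) = Mul(-6, Pow(D, 2)))
Function('w')(a) = Rational(-1, 5) (Function('w')(a) = Pow(-5, -1) = Rational(-1, 5))
j = Mul(Rational(6, 5), I, Pow(55, Rational(1, 2))) (j = Pow(Add(-79, Rational(-1, 5)), Rational(1, 2)) = Pow(Rational(-396, 5), Rational(1, 2)) = Mul(Rational(6, 5), I, Pow(55, Rational(1, 2))) ≈ Mul(8.8994, I))
Function('U')(J) = Mul(Rational(6, 5), I, Pow(55, Rational(1, 2)))
Add(Function('P')(-109), Mul(-1, Function('U')(-139))) = Add(Mul(-6, Pow(-109, 2)), Mul(-1, Mul(Rational(6, 5), I, Pow(55, Rational(1, 2))))) = Add(Mul(-6, 11881), Mul(Rational(-6, 5), I, Pow(55, Rational(1, 2)))) = Add(-71286, Mul(Rational(-6, 5), I, Pow(55, Rational(1, 2))))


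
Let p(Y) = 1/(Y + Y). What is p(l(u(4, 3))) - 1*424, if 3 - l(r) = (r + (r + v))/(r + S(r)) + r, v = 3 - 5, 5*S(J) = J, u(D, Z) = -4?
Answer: -25010/59 ≈ -423.90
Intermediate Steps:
S(J) = J/5
v = -2
l(r) = 3 - r - 5*(-2 + 2*r)/(6*r) (l(r) = 3 - ((r + (r - 2))/(r + r/5) + r) = 3 - ((r + (-2 + r))/((6*r/5)) + r) = 3 - ((-2 + 2*r)*(5/(6*r)) + r) = 3 - (5*(-2 + 2*r)/(6*r) + r) = 3 - (r + 5*(-2 + 2*r)/(6*r)) = 3 + (-r - 5*(-2 + 2*r)/(6*r)) = 3 - r - 5*(-2 + 2*r)/(6*r))
p(Y) = 1/(2*Y)
p(l(u(4, 3))) - 1*424 = 1/(2*(4/3 - 1*(-4) + (5/3)/(-4))) - 1*424 = 1/(2*(4/3 + 4 + (5/3)*(-1/4))) - 424 = 1/(2*(4/3 + 4 - 5/12)) - 424 = 1/(2*(59/12)) - 424 = (1/2)*(12/59) - 424 = 6/59 - 424 = -25010/59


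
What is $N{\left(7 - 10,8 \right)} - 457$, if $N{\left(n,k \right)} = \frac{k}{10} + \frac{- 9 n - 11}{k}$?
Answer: $- \frac{2271}{5} \approx -454.2$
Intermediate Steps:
$N{\left(n,k \right)} = \frac{k}{10} + \frac{-11 - 9 n}{k}$ ($N{\left(n,k \right)} = k \frac{1}{10} + \frac{-11 - 9 n}{k} = \frac{k}{10} + \frac{-11 - 9 n}{k}$)
$N{\left(7 - 10,8 \right)} - 457 = \frac{-110 + 8^{2} - 90 \left(7 - 10\right)}{10 \cdot 8} - 457 = \frac{1}{10} \cdot \frac{1}{8} \left(-110 + 64 - 90 \left(7 - 10\right)\right) - 457 = \frac{1}{10} \cdot \frac{1}{8} \left(-110 + 64 - -270\right) - 457 = \frac{1}{10} \cdot \frac{1}{8} \left(-110 + 64 + 270\right) - 457 = \frac{1}{10} \cdot \frac{1}{8} \cdot 224 - 457 = \frac{14}{5} - 457 = - \frac{2271}{5}$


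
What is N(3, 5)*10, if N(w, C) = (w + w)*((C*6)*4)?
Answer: 7200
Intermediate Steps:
N(w, C) = 48*C*w (N(w, C) = (2*w)*((6*C)*4) = (2*w)*(24*C) = 48*C*w)
N(3, 5)*10 = (48*5*3)*10 = 720*10 = 7200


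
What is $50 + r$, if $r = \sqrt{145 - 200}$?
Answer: $50 + i \sqrt{55} \approx 50.0 + 7.4162 i$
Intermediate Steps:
$r = i \sqrt{55}$ ($r = \sqrt{-55} = i \sqrt{55} \approx 7.4162 i$)
$50 + r = 50 + i \sqrt{55}$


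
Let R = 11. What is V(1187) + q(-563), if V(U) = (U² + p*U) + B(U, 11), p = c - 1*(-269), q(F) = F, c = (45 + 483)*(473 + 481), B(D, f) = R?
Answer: 599633864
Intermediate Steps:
B(D, f) = 11
c = 503712 (c = 528*954 = 503712)
p = 503981 (p = 503712 - 1*(-269) = 503712 + 269 = 503981)
V(U) = 11 + U² + 503981*U (V(U) = (U² + 503981*U) + 11 = 11 + U² + 503981*U)
V(1187) + q(-563) = (11 + 1187² + 503981*1187) - 563 = (11 + 1408969 + 598225447) - 563 = 599634427 - 563 = 599633864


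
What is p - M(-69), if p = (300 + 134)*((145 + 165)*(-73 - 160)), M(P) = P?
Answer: -31347751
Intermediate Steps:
p = -31347820 (p = 434*(310*(-233)) = 434*(-72230) = -31347820)
p - M(-69) = -31347820 - 1*(-69) = -31347820 + 69 = -31347751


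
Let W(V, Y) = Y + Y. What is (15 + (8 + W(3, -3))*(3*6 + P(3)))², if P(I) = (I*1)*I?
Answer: 4761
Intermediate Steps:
W(V, Y) = 2*Y
P(I) = I² (P(I) = I*I = I²)
(15 + (8 + W(3, -3))*(3*6 + P(3)))² = (15 + (8 + 2*(-3))*(3*6 + 3²))² = (15 + (8 - 6)*(18 + 9))² = (15 + 2*27)² = (15 + 54)² = 69² = 4761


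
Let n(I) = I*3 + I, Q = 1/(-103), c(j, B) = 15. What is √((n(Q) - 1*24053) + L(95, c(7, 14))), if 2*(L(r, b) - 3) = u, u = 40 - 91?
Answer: I*√1021669566/206 ≈ 155.16*I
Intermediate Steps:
Q = -1/103 ≈ -0.0097087
u = -51
L(r, b) = -45/2 (L(r, b) = 3 + (½)*(-51) = 3 - 51/2 = -45/2)
n(I) = 4*I (n(I) = 3*I + I = 4*I)
√((n(Q) - 1*24053) + L(95, c(7, 14))) = √((4*(-1/103) - 1*24053) - 45/2) = √((-4/103 - 24053) - 45/2) = √(-2477463/103 - 45/2) = √(-4959561/206) = I*√1021669566/206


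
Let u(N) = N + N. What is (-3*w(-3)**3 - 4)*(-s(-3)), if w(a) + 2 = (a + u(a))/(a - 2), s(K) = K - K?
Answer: 0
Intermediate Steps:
u(N) = 2*N
s(K) = 0
w(a) = -2 + 3*a/(-2 + a) (w(a) = -2 + (a + 2*a)/(a - 2) = -2 + (3*a)/(-2 + a) = -2 + 3*a/(-2 + a))
(-3*w(-3)**3 - 4)*(-s(-3)) = (-3*(4 - 3)**3/(-2 - 3)**3 - 4)*(-1*0) = (-3*(1/(-5))**3 - 4)*0 = (-3*(-1/5*1)**3 - 4)*0 = (-3*(-1/5)**3 - 4)*0 = (-3*(-1/125) - 4)*0 = (3/125 - 4)*0 = -497/125*0 = 0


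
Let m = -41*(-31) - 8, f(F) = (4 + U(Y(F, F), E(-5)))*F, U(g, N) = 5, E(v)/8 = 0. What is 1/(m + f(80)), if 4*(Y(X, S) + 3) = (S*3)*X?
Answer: 1/1983 ≈ 0.00050429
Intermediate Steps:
Y(X, S) = -3 + 3*S*X/4 (Y(X, S) = -3 + ((S*3)*X)/4 = -3 + ((3*S)*X)/4 = -3 + (3*S*X)/4 = -3 + 3*S*X/4)
E(v) = 0 (E(v) = 8*0 = 0)
f(F) = 9*F (f(F) = (4 + 5)*F = 9*F)
m = 1263 (m = 1271 - 8 = 1263)
1/(m + f(80)) = 1/(1263 + 9*80) = 1/(1263 + 720) = 1/1983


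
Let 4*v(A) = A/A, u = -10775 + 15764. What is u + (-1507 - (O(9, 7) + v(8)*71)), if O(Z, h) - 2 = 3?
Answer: 13837/4 ≈ 3459.3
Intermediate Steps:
u = 4989
v(A) = 1/4 (v(A) = (A/A)/4 = (1/4)*1 = 1/4)
O(Z, h) = 5 (O(Z, h) = 2 + 3 = 5)
u + (-1507 - (O(9, 7) + v(8)*71)) = 4989 + (-1507 - (5 + (1/4)*71)) = 4989 + (-1507 - (5 + 71/4)) = 4989 + (-1507 - 1*91/4) = 4989 + (-1507 - 91/4) = 4989 - 6119/4 = 13837/4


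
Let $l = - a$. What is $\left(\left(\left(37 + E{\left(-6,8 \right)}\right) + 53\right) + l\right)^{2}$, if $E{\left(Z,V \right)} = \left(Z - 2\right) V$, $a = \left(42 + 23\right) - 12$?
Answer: $729$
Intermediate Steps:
$a = 53$ ($a = 65 - 12 = 53$)
$E{\left(Z,V \right)} = V \left(-2 + Z\right)$ ($E{\left(Z,V \right)} = \left(-2 + Z\right) V = V \left(-2 + Z\right)$)
$l = -53$ ($l = \left(-1\right) 53 = -53$)
$\left(\left(\left(37 + E{\left(-6,8 \right)}\right) + 53\right) + l\right)^{2} = \left(\left(\left(37 + 8 \left(-2 - 6\right)\right) + 53\right) - 53\right)^{2} = \left(\left(\left(37 + 8 \left(-8\right)\right) + 53\right) - 53\right)^{2} = \left(\left(\left(37 - 64\right) + 53\right) - 53\right)^{2} = \left(\left(-27 + 53\right) - 53\right)^{2} = \left(26 - 53\right)^{2} = \left(-27\right)^{2} = 729$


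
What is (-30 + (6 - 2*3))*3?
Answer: -90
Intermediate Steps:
(-30 + (6 - 2*3))*3 = (-30 + (6 - 6))*3 = (-30 + 0)*3 = -30*3 = -90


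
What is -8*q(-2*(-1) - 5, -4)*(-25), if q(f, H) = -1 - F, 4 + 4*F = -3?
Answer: 150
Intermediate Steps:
F = -7/4 (F = -1 + (¼)*(-3) = -1 - ¾ = -7/4 ≈ -1.7500)
q(f, H) = ¾ (q(f, H) = -1 - 1*(-7/4) = -1 + 7/4 = ¾)
-8*q(-2*(-1) - 5, -4)*(-25) = -8*¾*(-25) = -6*(-25) = 150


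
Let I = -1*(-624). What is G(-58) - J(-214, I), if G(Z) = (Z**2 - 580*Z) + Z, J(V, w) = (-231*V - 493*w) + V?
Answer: 295358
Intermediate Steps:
I = 624
J(V, w) = -493*w - 230*V (J(V, w) = (-493*w - 231*V) + V = -493*w - 230*V)
G(Z) = Z**2 - 579*Z
G(-58) - J(-214, I) = -58*(-579 - 58) - (-493*624 - 230*(-214)) = -58*(-637) - (-307632 + 49220) = 36946 - 1*(-258412) = 36946 + 258412 = 295358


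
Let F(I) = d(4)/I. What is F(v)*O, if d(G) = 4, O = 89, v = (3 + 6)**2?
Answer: 356/81 ≈ 4.3951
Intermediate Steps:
v = 81 (v = 9**2 = 81)
F(I) = 4/I
F(v)*O = (4/81)*89 = 356/81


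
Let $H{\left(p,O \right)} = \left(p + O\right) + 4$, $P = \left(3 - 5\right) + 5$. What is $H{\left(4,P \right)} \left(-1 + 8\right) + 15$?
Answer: $92$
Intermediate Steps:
$P = 3$ ($P = \left(3 - 5\right) + 5 = -2 + 5 = 3$)
$H{\left(p,O \right)} = 4 + O + p$ ($H{\left(p,O \right)} = \left(O + p\right) + 4 = 4 + O + p$)
$H{\left(4,P \right)} \left(-1 + 8\right) + 15 = \left(4 + 3 + 4\right) \left(-1 + 8\right) + 15 = 11 \cdot 7 + 15 = 77 + 15 = 92$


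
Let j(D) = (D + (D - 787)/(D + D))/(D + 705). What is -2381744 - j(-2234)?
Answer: -16271065600059/6831572 ≈ -2.3817e+6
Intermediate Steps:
j(D) = (D + (-787 + D)/(2*D))/(705 + D) (j(D) = (D + (-787 + D)/((2*D)))/(705 + D) = (D + (-787 + D)*(1/(2*D)))/(705 + D) = (D + (-787 + D)/(2*D))/(705 + D))
-2381744 - j(-2234) = -2381744 - (-787 - 2234 + 2*(-2234)²)/(2*(-2234)*(705 - 2234)) = -2381744 - (-1)*(-787 - 2234 + 2*4990756)/(2*2234*(-1529)) = -2381744 - (-1)*(-1)*(-787 - 2234 + 9981512)/(2*2234*1529) = -2381744 - (-1)*(-1)*9978491/(2*2234*1529) = -2381744 - 1*9978491/6831572 = -2381744 - 9978491/6831572 = -16271065600059/6831572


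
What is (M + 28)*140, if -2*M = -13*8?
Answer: 11200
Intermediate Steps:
M = 52 (M = -(-13)*8/2 = -1/2*(-104) = 52)
(M + 28)*140 = (52 + 28)*140 = 80*140 = 11200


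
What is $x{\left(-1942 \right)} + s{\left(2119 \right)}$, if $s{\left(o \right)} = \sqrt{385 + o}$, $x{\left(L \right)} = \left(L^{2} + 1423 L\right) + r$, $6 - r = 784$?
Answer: $1007120 + 2 \sqrt{626} \approx 1.0072 \cdot 10^{6}$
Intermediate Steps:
$r = -778$ ($r = 6 - 784 = -778$)
$x{\left(L \right)} = -778 + L^{2} + 1423 L$ ($x{\left(L \right)} = \left(L^{2} + 1423 L\right) - 778 = -778 + L^{2} + 1423 L$)
$x{\left(-1942 \right)} + s{\left(2119 \right)} = \left(-778 + \left(-1942\right)^{2} + 1423 \left(-1942\right)\right) + \sqrt{385 + 2119} = \left(-778 + 3771364 - 2763466\right) + \sqrt{2504} = 1007120 + 2 \sqrt{626}$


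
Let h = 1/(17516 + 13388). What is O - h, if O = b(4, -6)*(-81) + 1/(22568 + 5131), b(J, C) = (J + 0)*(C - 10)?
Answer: 4437555304069/856009896 ≈ 5184.0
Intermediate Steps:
b(J, C) = J*(-10 + C)
h = 1/30904 ≈ 3.2358e-5
O = 143591617/27699 (O = (4*(-10 - 6))*(-81) + 1/(22568 + 5131) = (4*(-16))*(-81) + 1/27699 = -64*(-81) + 1/27699 = 5184 + 1/27699 = 143591617/27699 ≈ 5184.0)
O - h = 143591617/27699 - 1*1/30904 = 143591617/27699 - 1/30904 = 4437555304069/856009896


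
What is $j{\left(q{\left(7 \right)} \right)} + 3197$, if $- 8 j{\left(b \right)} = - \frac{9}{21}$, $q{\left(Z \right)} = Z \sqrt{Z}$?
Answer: $\frac{179035}{56} \approx 3197.1$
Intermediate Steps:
$q{\left(Z \right)} = Z^{\frac{3}{2}}$
$j{\left(b \right)} = \frac{3}{56}$ ($j{\left(b \right)} = - \frac{\left(-9\right) \frac{1}{21}}{8} = \left(- \frac{1}{8}\right) \left(- \frac{3}{7}\right) = \frac{3}{56}$)
$j{\left(q{\left(7 \right)} \right)} + 3197 = \frac{3}{56} + 3197 = \frac{179035}{56}$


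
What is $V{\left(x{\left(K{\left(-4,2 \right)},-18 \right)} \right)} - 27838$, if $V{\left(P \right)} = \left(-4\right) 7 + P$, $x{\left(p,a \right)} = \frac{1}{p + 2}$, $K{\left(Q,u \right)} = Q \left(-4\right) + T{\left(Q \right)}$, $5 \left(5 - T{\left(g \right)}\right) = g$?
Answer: $- \frac{3316049}{119} \approx -27866.0$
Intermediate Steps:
$T{\left(g \right)} = 5 - \frac{g}{5}$
$K{\left(Q,u \right)} = 5 - \frac{21 Q}{5}$ ($K{\left(Q,u \right)} = Q \left(-4\right) - \left(-5 + \frac{Q}{5}\right) = - 4 Q - \left(-5 + \frac{Q}{5}\right) = 5 - \frac{21 Q}{5}$)
$x{\left(p,a \right)} = \frac{1}{2 + p}$
$V{\left(P \right)} = -28 + P$
$V{\left(x{\left(K{\left(-4,2 \right)},-18 \right)} \right)} - 27838 = \left(-28 + \frac{1}{2 + \left(5 - - \frac{84}{5}\right)}\right) - 27838 = \left(-28 + \frac{1}{2 + \left(5 + \frac{84}{5}\right)}\right) - 27838 = \left(-28 + \frac{1}{2 + \frac{109}{5}}\right) - 27838 = \left(-28 + \frac{1}{\frac{119}{5}}\right) - 27838 = \left(-28 + \frac{5}{119}\right) - 27838 = - \frac{3327}{119} - 27838 = - \frac{3316049}{119}$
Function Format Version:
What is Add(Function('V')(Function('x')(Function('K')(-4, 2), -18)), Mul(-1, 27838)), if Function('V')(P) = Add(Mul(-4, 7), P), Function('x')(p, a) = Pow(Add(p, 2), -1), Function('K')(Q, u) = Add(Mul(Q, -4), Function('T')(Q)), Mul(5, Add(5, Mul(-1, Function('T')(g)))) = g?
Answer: Rational(-3316049, 119) ≈ -27866.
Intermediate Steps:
Function('T')(g) = Add(5, Mul(Rational(-1, 5), g))
Function('K')(Q, u) = Add(5, Mul(Rational(-21, 5), Q)) (Function('K')(Q, u) = Add(Mul(Q, -4), Add(5, Mul(Rational(-1, 5), Q))) = Add(Mul(-4, Q), Add(5, Mul(Rational(-1, 5), Q))) = Add(5, Mul(Rational(-21, 5), Q)))
Function('x')(p, a) = Pow(Add(2, p), -1)
Function('V')(P) = Add(-28, P)
Add(Function('V')(Function('x')(Function('K')(-4, 2), -18)), Mul(-1, 27838)) = Add(Add(-28, Pow(Add(2, Add(5, Mul(Rational(-21, 5), -4))), -1)), Mul(-1, 27838)) = Add(Add(-28, Pow(Add(2, Add(5, Rational(84, 5))), -1)), -27838) = Add(Add(-28, Pow(Add(2, Rational(109, 5)), -1)), -27838) = Add(Add(-28, Pow(Rational(119, 5), -1)), -27838) = Add(Add(-28, Rational(5, 119)), -27838) = Add(Rational(-3327, 119), -27838) = Rational(-3316049, 119)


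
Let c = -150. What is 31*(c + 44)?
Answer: -3286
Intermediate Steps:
31*(c + 44) = 31*(-150 + 44) = 31*(-106) = -3286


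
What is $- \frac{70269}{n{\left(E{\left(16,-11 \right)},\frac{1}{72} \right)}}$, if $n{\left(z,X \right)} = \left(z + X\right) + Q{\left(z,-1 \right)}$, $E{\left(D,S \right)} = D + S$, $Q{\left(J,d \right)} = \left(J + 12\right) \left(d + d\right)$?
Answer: $\frac{5059368}{2087} \approx 2424.2$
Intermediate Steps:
$Q{\left(J,d \right)} = 2 d \left(12 + J\right)$ ($Q{\left(J,d \right)} = \left(12 + J\right) 2 d = 2 d \left(12 + J\right)$)
$n{\left(z,X \right)} = -24 + X - z$ ($n{\left(z,X \right)} = \left(z + X\right) + 2 \left(-1\right) \left(12 + z\right) = \left(X + z\right) - \left(24 + 2 z\right) = -24 + X - z$)
$- \frac{70269}{n{\left(E{\left(16,-11 \right)},\frac{1}{72} \right)}} = - \frac{70269}{-24 + \frac{1}{72} - \left(16 - 11\right)} = - \frac{70269}{-24 + \frac{1}{72} - 5} = - \frac{70269}{- \frac{2087}{72}} = \left(-70269\right) \left(- \frac{72}{2087}\right) = \frac{5059368}{2087}$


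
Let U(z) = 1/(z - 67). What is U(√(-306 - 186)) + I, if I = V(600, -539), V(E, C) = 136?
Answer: 677349/4981 - 2*I*√123/4981 ≈ 135.99 - 0.0044531*I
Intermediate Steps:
I = 136
U(z) = 1/(-67 + z)
U(√(-306 - 186)) + I = 1/(-67 + √(-306 - 186)) + 136 = 1/(-67 + √(-492)) + 136 = 1/(-67 + 2*I*√123) + 136 = 136 + 1/(-67 + 2*I*√123)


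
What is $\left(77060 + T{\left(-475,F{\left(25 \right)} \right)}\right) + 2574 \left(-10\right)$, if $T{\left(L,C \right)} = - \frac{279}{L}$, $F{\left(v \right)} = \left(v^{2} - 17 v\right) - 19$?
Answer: $\frac{24377279}{475} \approx 51321.0$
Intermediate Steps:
$F{\left(v \right)} = -19 + v^{2} - 17 v$
$\left(77060 + T{\left(-475,F{\left(25 \right)} \right)}\right) + 2574 \left(-10\right) = \left(77060 - \frac{279}{-475}\right) + 2574 \left(-10\right) = \left(77060 - - \frac{279}{475}\right) - 25740 = \left(77060 + \frac{279}{475}\right) - 25740 = \frac{36603779}{475} - 25740 = \frac{24377279}{475}$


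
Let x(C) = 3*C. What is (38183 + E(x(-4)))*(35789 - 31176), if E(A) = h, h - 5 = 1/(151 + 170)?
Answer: 56547763937/321 ≈ 1.7616e+8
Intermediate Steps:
h = 1606/321 (h = 5 + 1/(151 + 170) = 5 + 1/321 = 1606/321 ≈ 5.0031)
E(A) = 1606/321
(38183 + E(x(-4)))*(35789 - 31176) = (38183 + 1606/321)*(35789 - 31176) = (12258349/321)*4613 = 56547763937/321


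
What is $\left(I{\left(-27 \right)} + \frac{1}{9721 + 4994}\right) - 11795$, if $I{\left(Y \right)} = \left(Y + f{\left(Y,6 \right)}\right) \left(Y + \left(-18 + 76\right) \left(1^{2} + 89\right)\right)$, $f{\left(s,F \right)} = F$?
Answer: $- \frac{1778278319}{14715} \approx -1.2085 \cdot 10^{5}$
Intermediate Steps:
$I{\left(Y \right)} = \left(6 + Y\right) \left(5220 + Y\right)$ ($I{\left(Y \right)} = \left(Y + 6\right) \left(Y + \left(-18 + 76\right) \left(1^{2} + 89\right)\right) = \left(6 + Y\right) \left(Y + 58 \left(1 + 89\right)\right) = \left(6 + Y\right) \left(Y + 58 \cdot 90\right) = \left(6 + Y\right) \left(Y + 5220\right) = \left(6 + Y\right) \left(5220 + Y\right)$)
$\left(I{\left(-27 \right)} + \frac{1}{9721 + 4994}\right) - 11795 = \left(\left(31320 + \left(-27\right)^{2} + 5226 \left(-27\right)\right) + \frac{1}{9721 + 4994}\right) - 11795 = \left(\left(31320 + 729 - 141102\right) + \frac{1}{14715}\right) - 11795 = \left(-109053 + \frac{1}{14715}\right) - 11795 = - \frac{1604714894}{14715} - 11795 = - \frac{1778278319}{14715}$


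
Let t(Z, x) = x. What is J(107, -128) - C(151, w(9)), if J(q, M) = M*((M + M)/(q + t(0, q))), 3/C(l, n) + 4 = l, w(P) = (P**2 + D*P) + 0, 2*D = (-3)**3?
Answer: 802709/5243 ≈ 153.10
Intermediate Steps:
D = -27/2 (D = (1/2)*(-3)**3 = (1/2)*(-27) = -27/2 ≈ -13.500)
w(P) = P**2 - 27*P/2 (w(P) = (P**2 - 27*P/2) + 0 = P**2 - 27*P/2)
C(l, n) = 3/(-4 + l)
J(q, M) = M**2/q (J(q, M) = M*((M + M)/(q + q)) = M*((2*M)/((2*q))) = M*((2*M)*(1/(2*q))) = M*(M/q) = M**2/q)
J(107, -128) - C(151, w(9)) = (-128)**2/107 - 3/(-4 + 151) = 16384*(1/107) - 3/147 = 16384/107 - 3/147 = 16384/107 - 1*1/49 = 16384/107 - 1/49 = 802709/5243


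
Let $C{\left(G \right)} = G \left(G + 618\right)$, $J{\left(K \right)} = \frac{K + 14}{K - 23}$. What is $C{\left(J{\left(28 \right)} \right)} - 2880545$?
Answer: $- \frac{71882081}{25} \approx -2.8753 \cdot 10^{6}$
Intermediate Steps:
$J{\left(K \right)} = \frac{14 + K}{-23 + K}$
$C{\left(G \right)} = G \left(618 + G\right)$
$C{\left(J{\left(28 \right)} \right)} - 2880545 = \frac{14 + 28}{-23 + 28} \left(618 + \frac{14 + 28}{-23 + 28}\right) - 2880545 = \frac{1}{5} \cdot 42 \left(618 + \frac{1}{5} \cdot 42\right) - 2880545 = \frac{42 \left(618 + \frac{42}{5}\right)}{5} - 2880545 = \frac{42}{5} \cdot \frac{3132}{5} - 2880545 = \frac{131544}{25} - 2880545 = - \frac{71882081}{25}$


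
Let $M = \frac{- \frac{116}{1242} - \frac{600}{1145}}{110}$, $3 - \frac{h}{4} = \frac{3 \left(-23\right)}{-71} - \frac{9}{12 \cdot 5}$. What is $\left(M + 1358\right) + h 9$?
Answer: $\frac{72515925382}{50484195} \approx 1436.4$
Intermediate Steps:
$h = \frac{3093}{355}$ ($h = 12 - 4 \left(\frac{3 \left(-23\right)}{-71} - \frac{9}{12 \cdot 5}\right) = 12 - 4 \left(\left(-69\right) \left(- \frac{1}{71}\right) - \frac{9}{60}\right) = 12 - 4 \left(\frac{69}{71} - \frac{3}{20}\right) = 12 - \frac{1167}{355} = \frac{3093}{355} \approx 8.7127$)
$M = - \frac{3991}{711045}$ ($M = \left(\left(-116\right) \frac{1}{1242} - \frac{120}{229}\right) \frac{1}{110} = \left(- \frac{58}{621} - \frac{120}{229}\right) \frac{1}{110} = \left(- \frac{87802}{142209}\right) \frac{1}{110} = - \frac{3991}{711045} \approx -0.0056129$)
$\left(M + 1358\right) + h 9 = \left(- \frac{3991}{711045} + 1358\right) + \frac{3093}{355} \cdot 9 = \frac{965595119}{711045} + \frac{27837}{355} = \frac{72515925382}{50484195}$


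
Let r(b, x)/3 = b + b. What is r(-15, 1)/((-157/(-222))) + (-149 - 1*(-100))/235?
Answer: -4702993/36895 ≈ -127.47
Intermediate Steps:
r(b, x) = 6*b (r(b, x) = 3*(b + b) = 3*(2*b) = 6*b)
r(-15, 1)/((-157/(-222))) + (-149 - 1*(-100))/235 = (6*(-15))/((-157/(-222))) + (-149 - 1*(-100))/235 = -90/((-157*(-1/222))) + (-149 + 100)*(1/235) = -90/157/222 - 49*1/235 = -90*222/157 - 49/235 = -19980/157 - 49/235 = -4702993/36895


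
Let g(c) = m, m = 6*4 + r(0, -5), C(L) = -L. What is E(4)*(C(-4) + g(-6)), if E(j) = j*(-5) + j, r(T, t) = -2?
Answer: -416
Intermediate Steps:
m = 22 (m = 6*4 - 2 = 24 - 2 = 22)
E(j) = -4*j (E(j) = -5*j + j = -4*j)
g(c) = 22
E(4)*(C(-4) + g(-6)) = (-4*4)*(-1*(-4) + 22) = -16*(4 + 22) = -16*26 = -416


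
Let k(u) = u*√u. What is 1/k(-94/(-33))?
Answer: 33*√3102/8836 ≈ 0.20801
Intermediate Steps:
k(u) = u^(3/2)
1/k(-94/(-33)) = 1/((-94/(-33))^(3/2)) = 1/((-94*(-1/33))^(3/2)) = 1/((94/33)^(3/2)) = 1/(94*√3102/1089) = 33*√3102/8836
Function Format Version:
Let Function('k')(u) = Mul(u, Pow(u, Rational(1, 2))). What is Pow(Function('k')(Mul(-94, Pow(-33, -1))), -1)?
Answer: Mul(Rational(33, 8836), Pow(3102, Rational(1, 2))) ≈ 0.20801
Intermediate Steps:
Function('k')(u) = Pow(u, Rational(3, 2))
Pow(Function('k')(Mul(-94, Pow(-33, -1))), -1) = Pow(Pow(Mul(-94, Pow(-33, -1)), Rational(3, 2)), -1) = Pow(Pow(Mul(-94, Rational(-1, 33)), Rational(3, 2)), -1) = Pow(Pow(Rational(94, 33), Rational(3, 2)), -1) = Pow(Mul(Rational(94, 1089), Pow(3102, Rational(1, 2))), -1) = Mul(Rational(33, 8836), Pow(3102, Rational(1, 2)))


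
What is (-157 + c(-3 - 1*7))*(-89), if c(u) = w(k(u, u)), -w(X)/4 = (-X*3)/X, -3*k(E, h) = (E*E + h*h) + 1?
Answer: 12905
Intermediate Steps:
k(E, h) = -⅓ - E²/3 - h²/3 (k(E, h) = -((E*E + h*h) + 1)/3 = -((E² + h²) + 1)/3 = -(1 + E² + h²)/3 = -⅓ - E²/3 - h²/3)
w(X) = 12 (w(X) = -4*-X*3/X = -4*(-3*X)/X = -4*(-3) = 12)
c(u) = 12
(-157 + c(-3 - 1*7))*(-89) = (-157 + 12)*(-89) = -145*(-89) = 12905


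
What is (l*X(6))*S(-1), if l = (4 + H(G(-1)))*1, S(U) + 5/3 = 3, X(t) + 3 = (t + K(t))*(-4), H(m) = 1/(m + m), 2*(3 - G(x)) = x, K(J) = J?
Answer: -1972/7 ≈ -281.71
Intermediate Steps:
G(x) = 3 - x/2
H(m) = 1/(2*m)
X(t) = -3 - 8*t (X(t) = -3 + (t + t)*(-4) = -3 + (2*t)*(-4) = -3 - 8*t)
S(U) = 4/3 (S(U) = -5/3 + 3 = 4/3)
l = 29/7 (l = (4 + 1/(2*(3 - 1/2*(-1))))*1 = (4 + 1/(2*(3 + 1/2)))*1 = (4 + 1/(2*(7/2)))*1 = (4 + (1/2)*(2/7))*1 = (4 + 1/7)*1 = (29/7)*1 = 29/7 ≈ 4.1429)
(l*X(6))*S(-1) = (29*(-3 - 8*6)/7)*(4/3) = (29*(-3 - 48)/7)*(4/3) = ((29/7)*(-51))*(4/3) = -1479/7*4/3 = -1972/7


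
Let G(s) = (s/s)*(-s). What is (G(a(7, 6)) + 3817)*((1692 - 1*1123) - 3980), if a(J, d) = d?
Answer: -12999321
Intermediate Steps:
G(s) = -s (G(s) = 1*(-s) = -s)
(G(a(7, 6)) + 3817)*((1692 - 1*1123) - 3980) = (-1*6 + 3817)*((1692 - 1*1123) - 3980) = (-6 + 3817)*((1692 - 1123) - 3980) = 3811*(569 - 3980) = 3811*(-3411) = -12999321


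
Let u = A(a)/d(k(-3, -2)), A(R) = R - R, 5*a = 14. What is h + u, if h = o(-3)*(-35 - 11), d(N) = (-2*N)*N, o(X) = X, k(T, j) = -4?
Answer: 138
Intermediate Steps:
a = 14/5 (a = (1/5)*14 = 14/5 ≈ 2.8000)
A(R) = 0
d(N) = -2*N**2
u = 0 (u = 0/((-2*(-4)**2)) = 0/((-2*16)) = 0/(-32) = 0*(-1/32) = 0)
h = 138 (h = -3*(-35 - 11) = -3*(-46) = 138)
h + u = 138 + 0 = 138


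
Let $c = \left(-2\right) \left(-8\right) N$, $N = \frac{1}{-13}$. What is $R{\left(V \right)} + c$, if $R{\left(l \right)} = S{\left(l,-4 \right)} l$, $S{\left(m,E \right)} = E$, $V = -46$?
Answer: $\frac{2376}{13} \approx 182.77$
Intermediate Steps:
$N = - \frac{1}{13} \approx -0.076923$
$R{\left(l \right)} = - 4 l$
$c = - \frac{16}{13}$ ($c = \left(-2\right) \left(-8\right) \left(- \frac{1}{13}\right) = 16 \left(- \frac{1}{13}\right) = - \frac{16}{13} \approx -1.2308$)
$R{\left(V \right)} + c = \left(-4\right) \left(-46\right) - \frac{16}{13} = 184 - \frac{16}{13} = \frac{2376}{13}$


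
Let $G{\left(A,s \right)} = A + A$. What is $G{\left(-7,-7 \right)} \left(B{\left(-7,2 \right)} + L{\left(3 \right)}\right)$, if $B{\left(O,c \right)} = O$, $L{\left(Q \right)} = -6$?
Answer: $182$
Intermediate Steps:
$G{\left(A,s \right)} = 2 A$
$G{\left(-7,-7 \right)} \left(B{\left(-7,2 \right)} + L{\left(3 \right)}\right) = 2 \left(-7\right) \left(-7 - 6\right) = \left(-14\right) \left(-13\right) = 182$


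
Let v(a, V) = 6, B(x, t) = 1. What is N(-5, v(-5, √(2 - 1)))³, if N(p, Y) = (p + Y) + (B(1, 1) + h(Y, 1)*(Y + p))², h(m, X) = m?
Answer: 125000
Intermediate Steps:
N(p, Y) = Y + p + (1 + Y*(Y + p))² (N(p, Y) = (p + Y) + (1 + Y*(Y + p))² = (Y + p) + (1 + Y*(Y + p))² = Y + p + (1 + Y*(Y + p))²)
N(-5, v(-5, √(2 - 1)))³ = (6 - 5 + (1 + 6² + 6*(-5))²)³ = (6 - 5 + (1 + 36 - 30)²)³ = (6 - 5 + 7²)³ = (6 - 5 + 49)³ = 50³ = 125000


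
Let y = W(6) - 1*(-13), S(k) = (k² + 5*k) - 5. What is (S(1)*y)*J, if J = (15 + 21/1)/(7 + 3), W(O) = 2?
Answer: 54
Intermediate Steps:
S(k) = -5 + k² + 5*k
J = 18/5 (J = (15 + 21*1)/10 = (15 + 21)*(⅒) = 36*(⅒) = 18/5 ≈ 3.6000)
y = 15 (y = 2 - 1*(-13) = 2 + 13 = 15)
(S(1)*y)*J = ((-5 + 1² + 5*1)*15)*(18/5) = ((-5 + 1 + 5)*15)*(18/5) = (1*15)*(18/5) = 15*(18/5) = 54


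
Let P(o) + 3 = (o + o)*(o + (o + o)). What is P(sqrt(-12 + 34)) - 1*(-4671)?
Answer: 4800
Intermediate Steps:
P(o) = -3 + 6*o**2 (P(o) = -3 + (o + o)*(o + (o + o)) = -3 + (2*o)*(o + 2*o) = -3 + (2*o)*(3*o) = -3 + 6*o**2)
P(sqrt(-12 + 34)) - 1*(-4671) = (-3 + 6*(sqrt(-12 + 34))**2) - 1*(-4671) = (-3 + 6*(sqrt(22))**2) + 4671 = (-3 + 6*22) + 4671 = (-3 + 132) + 4671 = 129 + 4671 = 4800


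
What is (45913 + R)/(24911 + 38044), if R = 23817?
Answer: 13946/12591 ≈ 1.1076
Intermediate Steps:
(45913 + R)/(24911 + 38044) = (45913 + 23817)/(24911 + 38044) = 69730/62955 = 69730*(1/62955) = 13946/12591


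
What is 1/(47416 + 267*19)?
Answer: 1/52489 ≈ 1.9052e-5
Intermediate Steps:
1/(47416 + 267*19) = 1/(47416 + 5073) = 1/52489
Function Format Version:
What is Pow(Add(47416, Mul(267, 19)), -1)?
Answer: Rational(1, 52489) ≈ 1.9052e-5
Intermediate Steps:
Pow(Add(47416, Mul(267, 19)), -1) = Pow(Add(47416, 5073), -1) = Pow(52489, -1) = Rational(1, 52489)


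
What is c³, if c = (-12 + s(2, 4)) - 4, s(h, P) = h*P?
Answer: -512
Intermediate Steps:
s(h, P) = P*h
c = -8 (c = (-12 + 4*2) - 4 = (-12 + 8) - 4 = -4 - 4 = -8)
c³ = (-8)³ = -512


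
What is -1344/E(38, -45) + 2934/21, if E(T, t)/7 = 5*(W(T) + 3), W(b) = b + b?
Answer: 384966/2765 ≈ 139.23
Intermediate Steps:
W(b) = 2*b
E(T, t) = 105 + 70*T (E(T, t) = 7*(5*(2*T + 3)) = 7*(5*(3 + 2*T)) = 7*(15 + 10*T) = 105 + 70*T)
-1344/E(38, -45) + 2934/21 = -1344/(105 + 70*38) + 2934/21 = -1344/(105 + 2660) + 2934*(1/21) = -1344/2765 + 978/7 = -1344*1/2765 + 978/7 = -192/395 + 978/7 = 384966/2765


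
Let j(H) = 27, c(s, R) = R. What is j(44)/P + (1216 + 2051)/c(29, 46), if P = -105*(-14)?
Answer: 400311/5635 ≈ 71.040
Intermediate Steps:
P = 1470
j(44)/P + (1216 + 2051)/c(29, 46) = 27/1470 + (1216 + 2051)/46 = 27*(1/1470) + 3267*(1/46) = 9/490 + 3267/46 = 400311/5635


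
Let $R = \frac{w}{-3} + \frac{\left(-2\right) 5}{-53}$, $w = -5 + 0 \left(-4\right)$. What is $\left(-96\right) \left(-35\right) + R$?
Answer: $\frac{534535}{159} \approx 3361.9$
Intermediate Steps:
$w = -5$ ($w = -5 + 0 = -5$)
$R = \frac{295}{159}$ ($R = - \frac{5}{-3} + \frac{\left(-2\right) 5}{-53} = \left(-5\right) \left(- \frac{1}{3}\right) - - \frac{10}{53} = \frac{5}{3} + \frac{10}{53} = \frac{295}{159} \approx 1.8553$)
$\left(-96\right) \left(-35\right) + R = \left(-96\right) \left(-35\right) + \frac{295}{159} = 3360 + \frac{295}{159} = \frac{534535}{159}$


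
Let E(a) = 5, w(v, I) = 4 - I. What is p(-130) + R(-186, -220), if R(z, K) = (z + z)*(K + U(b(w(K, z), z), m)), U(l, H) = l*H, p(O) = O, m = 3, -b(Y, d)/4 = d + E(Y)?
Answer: -726274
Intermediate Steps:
b(Y, d) = -20 - 4*d (b(Y, d) = -4*(d + 5) = -4*(5 + d) = -20 - 4*d)
U(l, H) = H*l
R(z, K) = 2*z*(-60 + K - 12*z) (R(z, K) = (z + z)*(K + 3*(-20 - 4*z)) = (2*z)*(K + (-60 - 12*z)) = (2*z)*(-60 + K - 12*z) = 2*z*(-60 + K - 12*z))
p(-130) + R(-186, -220) = -130 + 2*(-186)*(-60 - 220 - 12*(-186)) = -130 + 2*(-186)*(-60 - 220 + 2232) = -130 + 2*(-186)*1952 = -130 - 726144 = -726274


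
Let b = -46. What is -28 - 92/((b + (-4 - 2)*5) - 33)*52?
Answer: 1732/109 ≈ 15.890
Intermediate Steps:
-28 - 92/((b + (-4 - 2)*5) - 33)*52 = -28 - 92/((-46 + (-4 - 2)*5) - 33)*52 = -28 - 92/((-46 - 6*5) - 33)*52 = -28 - 92/((-46 - 30) - 33)*52 = -28 - 92/(-76 - 33)*52 = -28 - 92/(-109)*52 = -28 - 92*(-1/109)*52 = -28 + (92/109)*52 = -28 + 4784/109 = 1732/109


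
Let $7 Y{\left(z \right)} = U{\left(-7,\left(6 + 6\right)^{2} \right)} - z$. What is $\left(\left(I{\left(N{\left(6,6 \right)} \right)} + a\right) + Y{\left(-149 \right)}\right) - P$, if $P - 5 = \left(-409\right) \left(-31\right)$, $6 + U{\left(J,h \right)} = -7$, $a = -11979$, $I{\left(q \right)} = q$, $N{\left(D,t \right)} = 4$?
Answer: $- \frac{172477}{7} \approx -24640.0$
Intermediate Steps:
$U{\left(J,h \right)} = -13$ ($U{\left(J,h \right)} = -6 - 7 = -13$)
$Y{\left(z \right)} = - \frac{13}{7} - \frac{z}{7}$ ($Y{\left(z \right)} = \frac{-13 - z}{7} = - \frac{13}{7} - \frac{z}{7}$)
$P = 12684$ ($P = 5 - -12679 = 5 + 12679 = 12684$)
$\left(\left(I{\left(N{\left(6,6 \right)} \right)} + a\right) + Y{\left(-149 \right)}\right) - P = \left(\left(4 - 11979\right) - - \frac{136}{7}\right) - 12684 = \left(-11975 + \left(- \frac{13}{7} + \frac{149}{7}\right)\right) - 12684 = \left(-11975 + \frac{136}{7}\right) - 12684 = - \frac{83689}{7} - 12684 = - \frac{172477}{7}$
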